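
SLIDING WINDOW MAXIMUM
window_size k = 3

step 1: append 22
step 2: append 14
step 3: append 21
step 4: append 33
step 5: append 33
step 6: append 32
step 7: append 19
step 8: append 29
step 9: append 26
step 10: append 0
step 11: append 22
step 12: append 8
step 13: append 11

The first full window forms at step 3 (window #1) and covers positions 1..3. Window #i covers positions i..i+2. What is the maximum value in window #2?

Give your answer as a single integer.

step 1: append 22 -> window=[22] (not full yet)
step 2: append 14 -> window=[22, 14] (not full yet)
step 3: append 21 -> window=[22, 14, 21] -> max=22
step 4: append 33 -> window=[14, 21, 33] -> max=33
Window #2 max = 33

Answer: 33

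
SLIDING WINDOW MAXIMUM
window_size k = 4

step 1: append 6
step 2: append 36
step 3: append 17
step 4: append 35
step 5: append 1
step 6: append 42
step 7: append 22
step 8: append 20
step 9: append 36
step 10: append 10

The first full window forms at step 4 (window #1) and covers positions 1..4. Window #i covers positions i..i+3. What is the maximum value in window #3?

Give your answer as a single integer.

step 1: append 6 -> window=[6] (not full yet)
step 2: append 36 -> window=[6, 36] (not full yet)
step 3: append 17 -> window=[6, 36, 17] (not full yet)
step 4: append 35 -> window=[6, 36, 17, 35] -> max=36
step 5: append 1 -> window=[36, 17, 35, 1] -> max=36
step 6: append 42 -> window=[17, 35, 1, 42] -> max=42
Window #3 max = 42

Answer: 42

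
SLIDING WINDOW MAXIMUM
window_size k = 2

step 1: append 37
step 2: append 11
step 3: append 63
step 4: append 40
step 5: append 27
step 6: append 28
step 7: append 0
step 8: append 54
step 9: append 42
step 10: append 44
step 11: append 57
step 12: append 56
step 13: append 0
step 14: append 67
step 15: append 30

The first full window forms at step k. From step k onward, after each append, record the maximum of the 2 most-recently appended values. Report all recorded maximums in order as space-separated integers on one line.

Answer: 37 63 63 40 28 28 54 54 44 57 57 56 67 67

Derivation:
step 1: append 37 -> window=[37] (not full yet)
step 2: append 11 -> window=[37, 11] -> max=37
step 3: append 63 -> window=[11, 63] -> max=63
step 4: append 40 -> window=[63, 40] -> max=63
step 5: append 27 -> window=[40, 27] -> max=40
step 6: append 28 -> window=[27, 28] -> max=28
step 7: append 0 -> window=[28, 0] -> max=28
step 8: append 54 -> window=[0, 54] -> max=54
step 9: append 42 -> window=[54, 42] -> max=54
step 10: append 44 -> window=[42, 44] -> max=44
step 11: append 57 -> window=[44, 57] -> max=57
step 12: append 56 -> window=[57, 56] -> max=57
step 13: append 0 -> window=[56, 0] -> max=56
step 14: append 67 -> window=[0, 67] -> max=67
step 15: append 30 -> window=[67, 30] -> max=67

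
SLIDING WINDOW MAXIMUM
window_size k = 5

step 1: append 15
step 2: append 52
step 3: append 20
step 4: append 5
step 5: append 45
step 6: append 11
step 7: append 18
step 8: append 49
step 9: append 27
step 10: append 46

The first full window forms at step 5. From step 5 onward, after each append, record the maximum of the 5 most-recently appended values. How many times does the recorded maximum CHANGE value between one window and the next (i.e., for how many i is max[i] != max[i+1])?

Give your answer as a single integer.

Answer: 2

Derivation:
step 1: append 15 -> window=[15] (not full yet)
step 2: append 52 -> window=[15, 52] (not full yet)
step 3: append 20 -> window=[15, 52, 20] (not full yet)
step 4: append 5 -> window=[15, 52, 20, 5] (not full yet)
step 5: append 45 -> window=[15, 52, 20, 5, 45] -> max=52
step 6: append 11 -> window=[52, 20, 5, 45, 11] -> max=52
step 7: append 18 -> window=[20, 5, 45, 11, 18] -> max=45
step 8: append 49 -> window=[5, 45, 11, 18, 49] -> max=49
step 9: append 27 -> window=[45, 11, 18, 49, 27] -> max=49
step 10: append 46 -> window=[11, 18, 49, 27, 46] -> max=49
Recorded maximums: 52 52 45 49 49 49
Changes between consecutive maximums: 2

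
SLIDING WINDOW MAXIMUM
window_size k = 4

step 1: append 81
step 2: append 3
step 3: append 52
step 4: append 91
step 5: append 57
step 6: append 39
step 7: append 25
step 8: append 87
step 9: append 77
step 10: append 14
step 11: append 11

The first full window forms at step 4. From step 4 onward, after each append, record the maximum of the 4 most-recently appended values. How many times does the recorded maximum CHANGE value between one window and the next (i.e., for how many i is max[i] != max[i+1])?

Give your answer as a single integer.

step 1: append 81 -> window=[81] (not full yet)
step 2: append 3 -> window=[81, 3] (not full yet)
step 3: append 52 -> window=[81, 3, 52] (not full yet)
step 4: append 91 -> window=[81, 3, 52, 91] -> max=91
step 5: append 57 -> window=[3, 52, 91, 57] -> max=91
step 6: append 39 -> window=[52, 91, 57, 39] -> max=91
step 7: append 25 -> window=[91, 57, 39, 25] -> max=91
step 8: append 87 -> window=[57, 39, 25, 87] -> max=87
step 9: append 77 -> window=[39, 25, 87, 77] -> max=87
step 10: append 14 -> window=[25, 87, 77, 14] -> max=87
step 11: append 11 -> window=[87, 77, 14, 11] -> max=87
Recorded maximums: 91 91 91 91 87 87 87 87
Changes between consecutive maximums: 1

Answer: 1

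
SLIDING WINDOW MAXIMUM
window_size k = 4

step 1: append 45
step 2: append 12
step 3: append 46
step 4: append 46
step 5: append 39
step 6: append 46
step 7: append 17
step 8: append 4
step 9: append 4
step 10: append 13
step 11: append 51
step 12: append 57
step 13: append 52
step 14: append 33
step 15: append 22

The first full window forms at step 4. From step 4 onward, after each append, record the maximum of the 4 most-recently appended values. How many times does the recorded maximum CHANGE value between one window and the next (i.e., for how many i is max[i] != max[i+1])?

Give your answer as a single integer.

step 1: append 45 -> window=[45] (not full yet)
step 2: append 12 -> window=[45, 12] (not full yet)
step 3: append 46 -> window=[45, 12, 46] (not full yet)
step 4: append 46 -> window=[45, 12, 46, 46] -> max=46
step 5: append 39 -> window=[12, 46, 46, 39] -> max=46
step 6: append 46 -> window=[46, 46, 39, 46] -> max=46
step 7: append 17 -> window=[46, 39, 46, 17] -> max=46
step 8: append 4 -> window=[39, 46, 17, 4] -> max=46
step 9: append 4 -> window=[46, 17, 4, 4] -> max=46
step 10: append 13 -> window=[17, 4, 4, 13] -> max=17
step 11: append 51 -> window=[4, 4, 13, 51] -> max=51
step 12: append 57 -> window=[4, 13, 51, 57] -> max=57
step 13: append 52 -> window=[13, 51, 57, 52] -> max=57
step 14: append 33 -> window=[51, 57, 52, 33] -> max=57
step 15: append 22 -> window=[57, 52, 33, 22] -> max=57
Recorded maximums: 46 46 46 46 46 46 17 51 57 57 57 57
Changes between consecutive maximums: 3

Answer: 3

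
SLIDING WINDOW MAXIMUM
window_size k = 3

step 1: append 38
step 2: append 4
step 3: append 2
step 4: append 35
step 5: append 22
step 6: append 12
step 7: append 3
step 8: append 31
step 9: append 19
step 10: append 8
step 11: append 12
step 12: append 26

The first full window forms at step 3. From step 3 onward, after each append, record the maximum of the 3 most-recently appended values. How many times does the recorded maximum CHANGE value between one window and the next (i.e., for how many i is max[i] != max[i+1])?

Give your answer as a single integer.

Answer: 5

Derivation:
step 1: append 38 -> window=[38] (not full yet)
step 2: append 4 -> window=[38, 4] (not full yet)
step 3: append 2 -> window=[38, 4, 2] -> max=38
step 4: append 35 -> window=[4, 2, 35] -> max=35
step 5: append 22 -> window=[2, 35, 22] -> max=35
step 6: append 12 -> window=[35, 22, 12] -> max=35
step 7: append 3 -> window=[22, 12, 3] -> max=22
step 8: append 31 -> window=[12, 3, 31] -> max=31
step 9: append 19 -> window=[3, 31, 19] -> max=31
step 10: append 8 -> window=[31, 19, 8] -> max=31
step 11: append 12 -> window=[19, 8, 12] -> max=19
step 12: append 26 -> window=[8, 12, 26] -> max=26
Recorded maximums: 38 35 35 35 22 31 31 31 19 26
Changes between consecutive maximums: 5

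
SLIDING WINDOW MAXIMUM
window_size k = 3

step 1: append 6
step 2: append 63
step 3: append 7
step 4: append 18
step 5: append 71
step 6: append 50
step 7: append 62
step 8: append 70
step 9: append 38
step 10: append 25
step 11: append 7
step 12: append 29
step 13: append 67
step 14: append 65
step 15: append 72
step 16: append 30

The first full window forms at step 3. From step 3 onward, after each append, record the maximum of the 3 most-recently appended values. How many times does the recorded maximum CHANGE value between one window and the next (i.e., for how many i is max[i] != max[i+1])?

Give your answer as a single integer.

step 1: append 6 -> window=[6] (not full yet)
step 2: append 63 -> window=[6, 63] (not full yet)
step 3: append 7 -> window=[6, 63, 7] -> max=63
step 4: append 18 -> window=[63, 7, 18] -> max=63
step 5: append 71 -> window=[7, 18, 71] -> max=71
step 6: append 50 -> window=[18, 71, 50] -> max=71
step 7: append 62 -> window=[71, 50, 62] -> max=71
step 8: append 70 -> window=[50, 62, 70] -> max=70
step 9: append 38 -> window=[62, 70, 38] -> max=70
step 10: append 25 -> window=[70, 38, 25] -> max=70
step 11: append 7 -> window=[38, 25, 7] -> max=38
step 12: append 29 -> window=[25, 7, 29] -> max=29
step 13: append 67 -> window=[7, 29, 67] -> max=67
step 14: append 65 -> window=[29, 67, 65] -> max=67
step 15: append 72 -> window=[67, 65, 72] -> max=72
step 16: append 30 -> window=[65, 72, 30] -> max=72
Recorded maximums: 63 63 71 71 71 70 70 70 38 29 67 67 72 72
Changes between consecutive maximums: 6

Answer: 6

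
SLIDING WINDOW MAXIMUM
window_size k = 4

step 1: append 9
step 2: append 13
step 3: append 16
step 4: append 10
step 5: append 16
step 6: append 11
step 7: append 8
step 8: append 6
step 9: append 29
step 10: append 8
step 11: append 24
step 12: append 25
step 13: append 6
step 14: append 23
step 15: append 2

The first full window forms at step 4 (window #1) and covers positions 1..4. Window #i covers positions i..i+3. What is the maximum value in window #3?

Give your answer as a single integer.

Answer: 16

Derivation:
step 1: append 9 -> window=[9] (not full yet)
step 2: append 13 -> window=[9, 13] (not full yet)
step 3: append 16 -> window=[9, 13, 16] (not full yet)
step 4: append 10 -> window=[9, 13, 16, 10] -> max=16
step 5: append 16 -> window=[13, 16, 10, 16] -> max=16
step 6: append 11 -> window=[16, 10, 16, 11] -> max=16
Window #3 max = 16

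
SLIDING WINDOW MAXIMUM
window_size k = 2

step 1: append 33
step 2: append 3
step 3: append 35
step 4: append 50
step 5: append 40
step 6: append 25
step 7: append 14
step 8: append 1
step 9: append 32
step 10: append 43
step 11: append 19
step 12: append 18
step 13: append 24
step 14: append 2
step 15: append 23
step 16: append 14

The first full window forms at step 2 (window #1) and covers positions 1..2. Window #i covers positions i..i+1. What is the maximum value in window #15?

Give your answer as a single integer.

step 1: append 33 -> window=[33] (not full yet)
step 2: append 3 -> window=[33, 3] -> max=33
step 3: append 35 -> window=[3, 35] -> max=35
step 4: append 50 -> window=[35, 50] -> max=50
step 5: append 40 -> window=[50, 40] -> max=50
step 6: append 25 -> window=[40, 25] -> max=40
step 7: append 14 -> window=[25, 14] -> max=25
step 8: append 1 -> window=[14, 1] -> max=14
step 9: append 32 -> window=[1, 32] -> max=32
step 10: append 43 -> window=[32, 43] -> max=43
step 11: append 19 -> window=[43, 19] -> max=43
step 12: append 18 -> window=[19, 18] -> max=19
step 13: append 24 -> window=[18, 24] -> max=24
step 14: append 2 -> window=[24, 2] -> max=24
step 15: append 23 -> window=[2, 23] -> max=23
step 16: append 14 -> window=[23, 14] -> max=23
Window #15 max = 23

Answer: 23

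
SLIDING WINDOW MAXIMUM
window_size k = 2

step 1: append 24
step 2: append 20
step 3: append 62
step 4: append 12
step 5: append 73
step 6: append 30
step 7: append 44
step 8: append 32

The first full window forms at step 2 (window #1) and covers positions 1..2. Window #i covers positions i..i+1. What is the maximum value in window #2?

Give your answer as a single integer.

step 1: append 24 -> window=[24] (not full yet)
step 2: append 20 -> window=[24, 20] -> max=24
step 3: append 62 -> window=[20, 62] -> max=62
Window #2 max = 62

Answer: 62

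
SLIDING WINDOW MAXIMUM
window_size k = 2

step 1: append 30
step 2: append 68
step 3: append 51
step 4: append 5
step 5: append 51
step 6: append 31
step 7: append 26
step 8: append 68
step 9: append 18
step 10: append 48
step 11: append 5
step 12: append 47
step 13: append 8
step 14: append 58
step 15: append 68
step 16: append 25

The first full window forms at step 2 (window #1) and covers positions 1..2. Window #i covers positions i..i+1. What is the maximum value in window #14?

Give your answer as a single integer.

Answer: 68

Derivation:
step 1: append 30 -> window=[30] (not full yet)
step 2: append 68 -> window=[30, 68] -> max=68
step 3: append 51 -> window=[68, 51] -> max=68
step 4: append 5 -> window=[51, 5] -> max=51
step 5: append 51 -> window=[5, 51] -> max=51
step 6: append 31 -> window=[51, 31] -> max=51
step 7: append 26 -> window=[31, 26] -> max=31
step 8: append 68 -> window=[26, 68] -> max=68
step 9: append 18 -> window=[68, 18] -> max=68
step 10: append 48 -> window=[18, 48] -> max=48
step 11: append 5 -> window=[48, 5] -> max=48
step 12: append 47 -> window=[5, 47] -> max=47
step 13: append 8 -> window=[47, 8] -> max=47
step 14: append 58 -> window=[8, 58] -> max=58
step 15: append 68 -> window=[58, 68] -> max=68
Window #14 max = 68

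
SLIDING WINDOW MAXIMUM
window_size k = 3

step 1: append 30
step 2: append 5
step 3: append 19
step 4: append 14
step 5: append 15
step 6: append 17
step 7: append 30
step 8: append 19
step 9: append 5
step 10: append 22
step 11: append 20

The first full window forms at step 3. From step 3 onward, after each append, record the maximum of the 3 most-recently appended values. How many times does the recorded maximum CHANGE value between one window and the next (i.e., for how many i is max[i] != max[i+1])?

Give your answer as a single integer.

step 1: append 30 -> window=[30] (not full yet)
step 2: append 5 -> window=[30, 5] (not full yet)
step 3: append 19 -> window=[30, 5, 19] -> max=30
step 4: append 14 -> window=[5, 19, 14] -> max=19
step 5: append 15 -> window=[19, 14, 15] -> max=19
step 6: append 17 -> window=[14, 15, 17] -> max=17
step 7: append 30 -> window=[15, 17, 30] -> max=30
step 8: append 19 -> window=[17, 30, 19] -> max=30
step 9: append 5 -> window=[30, 19, 5] -> max=30
step 10: append 22 -> window=[19, 5, 22] -> max=22
step 11: append 20 -> window=[5, 22, 20] -> max=22
Recorded maximums: 30 19 19 17 30 30 30 22 22
Changes between consecutive maximums: 4

Answer: 4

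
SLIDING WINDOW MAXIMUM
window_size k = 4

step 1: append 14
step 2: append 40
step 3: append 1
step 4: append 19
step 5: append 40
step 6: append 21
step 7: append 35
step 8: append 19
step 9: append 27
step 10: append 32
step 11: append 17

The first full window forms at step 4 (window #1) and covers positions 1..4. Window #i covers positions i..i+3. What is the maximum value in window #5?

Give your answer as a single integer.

Answer: 40

Derivation:
step 1: append 14 -> window=[14] (not full yet)
step 2: append 40 -> window=[14, 40] (not full yet)
step 3: append 1 -> window=[14, 40, 1] (not full yet)
step 4: append 19 -> window=[14, 40, 1, 19] -> max=40
step 5: append 40 -> window=[40, 1, 19, 40] -> max=40
step 6: append 21 -> window=[1, 19, 40, 21] -> max=40
step 7: append 35 -> window=[19, 40, 21, 35] -> max=40
step 8: append 19 -> window=[40, 21, 35, 19] -> max=40
Window #5 max = 40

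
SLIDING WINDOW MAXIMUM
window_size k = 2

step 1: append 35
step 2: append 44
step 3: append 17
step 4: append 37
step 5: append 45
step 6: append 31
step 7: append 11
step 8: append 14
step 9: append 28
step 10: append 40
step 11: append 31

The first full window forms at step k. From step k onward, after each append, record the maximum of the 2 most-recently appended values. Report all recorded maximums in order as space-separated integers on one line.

step 1: append 35 -> window=[35] (not full yet)
step 2: append 44 -> window=[35, 44] -> max=44
step 3: append 17 -> window=[44, 17] -> max=44
step 4: append 37 -> window=[17, 37] -> max=37
step 5: append 45 -> window=[37, 45] -> max=45
step 6: append 31 -> window=[45, 31] -> max=45
step 7: append 11 -> window=[31, 11] -> max=31
step 8: append 14 -> window=[11, 14] -> max=14
step 9: append 28 -> window=[14, 28] -> max=28
step 10: append 40 -> window=[28, 40] -> max=40
step 11: append 31 -> window=[40, 31] -> max=40

Answer: 44 44 37 45 45 31 14 28 40 40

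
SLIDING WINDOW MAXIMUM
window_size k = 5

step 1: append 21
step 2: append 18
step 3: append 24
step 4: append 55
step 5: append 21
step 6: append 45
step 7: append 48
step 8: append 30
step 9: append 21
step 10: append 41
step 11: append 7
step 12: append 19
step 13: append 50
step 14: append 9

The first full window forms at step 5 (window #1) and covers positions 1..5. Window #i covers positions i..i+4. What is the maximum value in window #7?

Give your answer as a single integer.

Answer: 48

Derivation:
step 1: append 21 -> window=[21] (not full yet)
step 2: append 18 -> window=[21, 18] (not full yet)
step 3: append 24 -> window=[21, 18, 24] (not full yet)
step 4: append 55 -> window=[21, 18, 24, 55] (not full yet)
step 5: append 21 -> window=[21, 18, 24, 55, 21] -> max=55
step 6: append 45 -> window=[18, 24, 55, 21, 45] -> max=55
step 7: append 48 -> window=[24, 55, 21, 45, 48] -> max=55
step 8: append 30 -> window=[55, 21, 45, 48, 30] -> max=55
step 9: append 21 -> window=[21, 45, 48, 30, 21] -> max=48
step 10: append 41 -> window=[45, 48, 30, 21, 41] -> max=48
step 11: append 7 -> window=[48, 30, 21, 41, 7] -> max=48
Window #7 max = 48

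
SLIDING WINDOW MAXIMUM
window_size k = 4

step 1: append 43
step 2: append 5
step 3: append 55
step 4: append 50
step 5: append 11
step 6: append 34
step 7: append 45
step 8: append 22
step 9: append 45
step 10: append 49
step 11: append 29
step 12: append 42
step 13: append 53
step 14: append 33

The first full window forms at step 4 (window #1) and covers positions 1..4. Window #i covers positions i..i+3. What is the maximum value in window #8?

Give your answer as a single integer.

Answer: 49

Derivation:
step 1: append 43 -> window=[43] (not full yet)
step 2: append 5 -> window=[43, 5] (not full yet)
step 3: append 55 -> window=[43, 5, 55] (not full yet)
step 4: append 50 -> window=[43, 5, 55, 50] -> max=55
step 5: append 11 -> window=[5, 55, 50, 11] -> max=55
step 6: append 34 -> window=[55, 50, 11, 34] -> max=55
step 7: append 45 -> window=[50, 11, 34, 45] -> max=50
step 8: append 22 -> window=[11, 34, 45, 22] -> max=45
step 9: append 45 -> window=[34, 45, 22, 45] -> max=45
step 10: append 49 -> window=[45, 22, 45, 49] -> max=49
step 11: append 29 -> window=[22, 45, 49, 29] -> max=49
Window #8 max = 49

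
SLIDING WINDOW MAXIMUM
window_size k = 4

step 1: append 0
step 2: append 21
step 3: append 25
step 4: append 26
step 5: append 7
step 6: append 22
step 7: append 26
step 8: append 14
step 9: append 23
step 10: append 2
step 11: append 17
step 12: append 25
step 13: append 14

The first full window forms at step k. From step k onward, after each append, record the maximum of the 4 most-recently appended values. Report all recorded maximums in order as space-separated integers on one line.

Answer: 26 26 26 26 26 26 26 23 25 25

Derivation:
step 1: append 0 -> window=[0] (not full yet)
step 2: append 21 -> window=[0, 21] (not full yet)
step 3: append 25 -> window=[0, 21, 25] (not full yet)
step 4: append 26 -> window=[0, 21, 25, 26] -> max=26
step 5: append 7 -> window=[21, 25, 26, 7] -> max=26
step 6: append 22 -> window=[25, 26, 7, 22] -> max=26
step 7: append 26 -> window=[26, 7, 22, 26] -> max=26
step 8: append 14 -> window=[7, 22, 26, 14] -> max=26
step 9: append 23 -> window=[22, 26, 14, 23] -> max=26
step 10: append 2 -> window=[26, 14, 23, 2] -> max=26
step 11: append 17 -> window=[14, 23, 2, 17] -> max=23
step 12: append 25 -> window=[23, 2, 17, 25] -> max=25
step 13: append 14 -> window=[2, 17, 25, 14] -> max=25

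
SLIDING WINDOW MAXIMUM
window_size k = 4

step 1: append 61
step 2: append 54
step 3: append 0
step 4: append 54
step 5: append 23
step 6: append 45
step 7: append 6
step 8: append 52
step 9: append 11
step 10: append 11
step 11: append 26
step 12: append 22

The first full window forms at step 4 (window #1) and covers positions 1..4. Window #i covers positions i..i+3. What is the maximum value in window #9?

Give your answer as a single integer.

step 1: append 61 -> window=[61] (not full yet)
step 2: append 54 -> window=[61, 54] (not full yet)
step 3: append 0 -> window=[61, 54, 0] (not full yet)
step 4: append 54 -> window=[61, 54, 0, 54] -> max=61
step 5: append 23 -> window=[54, 0, 54, 23] -> max=54
step 6: append 45 -> window=[0, 54, 23, 45] -> max=54
step 7: append 6 -> window=[54, 23, 45, 6] -> max=54
step 8: append 52 -> window=[23, 45, 6, 52] -> max=52
step 9: append 11 -> window=[45, 6, 52, 11] -> max=52
step 10: append 11 -> window=[6, 52, 11, 11] -> max=52
step 11: append 26 -> window=[52, 11, 11, 26] -> max=52
step 12: append 22 -> window=[11, 11, 26, 22] -> max=26
Window #9 max = 26

Answer: 26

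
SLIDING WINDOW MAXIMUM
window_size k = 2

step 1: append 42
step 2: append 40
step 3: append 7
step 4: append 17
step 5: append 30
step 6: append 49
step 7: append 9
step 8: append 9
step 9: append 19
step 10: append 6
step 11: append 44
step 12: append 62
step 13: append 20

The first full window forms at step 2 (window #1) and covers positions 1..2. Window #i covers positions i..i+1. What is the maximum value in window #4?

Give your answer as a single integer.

Answer: 30

Derivation:
step 1: append 42 -> window=[42] (not full yet)
step 2: append 40 -> window=[42, 40] -> max=42
step 3: append 7 -> window=[40, 7] -> max=40
step 4: append 17 -> window=[7, 17] -> max=17
step 5: append 30 -> window=[17, 30] -> max=30
Window #4 max = 30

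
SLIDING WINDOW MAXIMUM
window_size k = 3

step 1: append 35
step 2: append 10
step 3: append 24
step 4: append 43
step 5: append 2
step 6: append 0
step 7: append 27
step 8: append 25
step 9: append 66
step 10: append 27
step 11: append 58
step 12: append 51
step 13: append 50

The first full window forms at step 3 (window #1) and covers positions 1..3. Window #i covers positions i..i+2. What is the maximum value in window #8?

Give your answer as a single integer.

step 1: append 35 -> window=[35] (not full yet)
step 2: append 10 -> window=[35, 10] (not full yet)
step 3: append 24 -> window=[35, 10, 24] -> max=35
step 4: append 43 -> window=[10, 24, 43] -> max=43
step 5: append 2 -> window=[24, 43, 2] -> max=43
step 6: append 0 -> window=[43, 2, 0] -> max=43
step 7: append 27 -> window=[2, 0, 27] -> max=27
step 8: append 25 -> window=[0, 27, 25] -> max=27
step 9: append 66 -> window=[27, 25, 66] -> max=66
step 10: append 27 -> window=[25, 66, 27] -> max=66
Window #8 max = 66

Answer: 66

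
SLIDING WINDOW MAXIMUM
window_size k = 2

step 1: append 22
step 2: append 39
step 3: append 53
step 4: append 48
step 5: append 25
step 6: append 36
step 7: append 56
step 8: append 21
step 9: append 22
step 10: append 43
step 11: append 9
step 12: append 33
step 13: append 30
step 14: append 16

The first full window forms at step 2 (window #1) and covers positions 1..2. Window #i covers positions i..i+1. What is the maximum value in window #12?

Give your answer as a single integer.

step 1: append 22 -> window=[22] (not full yet)
step 2: append 39 -> window=[22, 39] -> max=39
step 3: append 53 -> window=[39, 53] -> max=53
step 4: append 48 -> window=[53, 48] -> max=53
step 5: append 25 -> window=[48, 25] -> max=48
step 6: append 36 -> window=[25, 36] -> max=36
step 7: append 56 -> window=[36, 56] -> max=56
step 8: append 21 -> window=[56, 21] -> max=56
step 9: append 22 -> window=[21, 22] -> max=22
step 10: append 43 -> window=[22, 43] -> max=43
step 11: append 9 -> window=[43, 9] -> max=43
step 12: append 33 -> window=[9, 33] -> max=33
step 13: append 30 -> window=[33, 30] -> max=33
Window #12 max = 33

Answer: 33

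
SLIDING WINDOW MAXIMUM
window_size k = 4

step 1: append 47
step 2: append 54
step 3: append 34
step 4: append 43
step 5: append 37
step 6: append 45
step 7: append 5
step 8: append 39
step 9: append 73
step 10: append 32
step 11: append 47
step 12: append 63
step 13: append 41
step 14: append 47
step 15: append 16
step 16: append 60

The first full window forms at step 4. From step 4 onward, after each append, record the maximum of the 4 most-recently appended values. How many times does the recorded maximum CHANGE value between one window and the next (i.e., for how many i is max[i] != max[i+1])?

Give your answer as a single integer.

step 1: append 47 -> window=[47] (not full yet)
step 2: append 54 -> window=[47, 54] (not full yet)
step 3: append 34 -> window=[47, 54, 34] (not full yet)
step 4: append 43 -> window=[47, 54, 34, 43] -> max=54
step 5: append 37 -> window=[54, 34, 43, 37] -> max=54
step 6: append 45 -> window=[34, 43, 37, 45] -> max=45
step 7: append 5 -> window=[43, 37, 45, 5] -> max=45
step 8: append 39 -> window=[37, 45, 5, 39] -> max=45
step 9: append 73 -> window=[45, 5, 39, 73] -> max=73
step 10: append 32 -> window=[5, 39, 73, 32] -> max=73
step 11: append 47 -> window=[39, 73, 32, 47] -> max=73
step 12: append 63 -> window=[73, 32, 47, 63] -> max=73
step 13: append 41 -> window=[32, 47, 63, 41] -> max=63
step 14: append 47 -> window=[47, 63, 41, 47] -> max=63
step 15: append 16 -> window=[63, 41, 47, 16] -> max=63
step 16: append 60 -> window=[41, 47, 16, 60] -> max=60
Recorded maximums: 54 54 45 45 45 73 73 73 73 63 63 63 60
Changes between consecutive maximums: 4

Answer: 4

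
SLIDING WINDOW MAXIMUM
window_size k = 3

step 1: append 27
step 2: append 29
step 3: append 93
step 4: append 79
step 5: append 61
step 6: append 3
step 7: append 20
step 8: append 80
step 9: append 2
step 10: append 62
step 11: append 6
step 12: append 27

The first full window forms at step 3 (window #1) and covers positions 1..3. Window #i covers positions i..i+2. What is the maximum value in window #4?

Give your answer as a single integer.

step 1: append 27 -> window=[27] (not full yet)
step 2: append 29 -> window=[27, 29] (not full yet)
step 3: append 93 -> window=[27, 29, 93] -> max=93
step 4: append 79 -> window=[29, 93, 79] -> max=93
step 5: append 61 -> window=[93, 79, 61] -> max=93
step 6: append 3 -> window=[79, 61, 3] -> max=79
Window #4 max = 79

Answer: 79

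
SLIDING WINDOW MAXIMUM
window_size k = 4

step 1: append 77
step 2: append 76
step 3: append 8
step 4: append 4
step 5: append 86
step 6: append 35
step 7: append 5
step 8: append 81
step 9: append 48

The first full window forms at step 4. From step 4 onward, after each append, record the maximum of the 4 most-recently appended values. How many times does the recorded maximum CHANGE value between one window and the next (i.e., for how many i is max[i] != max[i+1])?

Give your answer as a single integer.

Answer: 2

Derivation:
step 1: append 77 -> window=[77] (not full yet)
step 2: append 76 -> window=[77, 76] (not full yet)
step 3: append 8 -> window=[77, 76, 8] (not full yet)
step 4: append 4 -> window=[77, 76, 8, 4] -> max=77
step 5: append 86 -> window=[76, 8, 4, 86] -> max=86
step 6: append 35 -> window=[8, 4, 86, 35] -> max=86
step 7: append 5 -> window=[4, 86, 35, 5] -> max=86
step 8: append 81 -> window=[86, 35, 5, 81] -> max=86
step 9: append 48 -> window=[35, 5, 81, 48] -> max=81
Recorded maximums: 77 86 86 86 86 81
Changes between consecutive maximums: 2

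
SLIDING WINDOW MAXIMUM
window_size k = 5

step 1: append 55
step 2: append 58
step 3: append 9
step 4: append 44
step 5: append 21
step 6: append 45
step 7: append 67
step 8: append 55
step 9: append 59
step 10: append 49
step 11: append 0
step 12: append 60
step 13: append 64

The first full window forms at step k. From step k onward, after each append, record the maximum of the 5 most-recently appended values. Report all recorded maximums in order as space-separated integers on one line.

Answer: 58 58 67 67 67 67 67 60 64

Derivation:
step 1: append 55 -> window=[55] (not full yet)
step 2: append 58 -> window=[55, 58] (not full yet)
step 3: append 9 -> window=[55, 58, 9] (not full yet)
step 4: append 44 -> window=[55, 58, 9, 44] (not full yet)
step 5: append 21 -> window=[55, 58, 9, 44, 21] -> max=58
step 6: append 45 -> window=[58, 9, 44, 21, 45] -> max=58
step 7: append 67 -> window=[9, 44, 21, 45, 67] -> max=67
step 8: append 55 -> window=[44, 21, 45, 67, 55] -> max=67
step 9: append 59 -> window=[21, 45, 67, 55, 59] -> max=67
step 10: append 49 -> window=[45, 67, 55, 59, 49] -> max=67
step 11: append 0 -> window=[67, 55, 59, 49, 0] -> max=67
step 12: append 60 -> window=[55, 59, 49, 0, 60] -> max=60
step 13: append 64 -> window=[59, 49, 0, 60, 64] -> max=64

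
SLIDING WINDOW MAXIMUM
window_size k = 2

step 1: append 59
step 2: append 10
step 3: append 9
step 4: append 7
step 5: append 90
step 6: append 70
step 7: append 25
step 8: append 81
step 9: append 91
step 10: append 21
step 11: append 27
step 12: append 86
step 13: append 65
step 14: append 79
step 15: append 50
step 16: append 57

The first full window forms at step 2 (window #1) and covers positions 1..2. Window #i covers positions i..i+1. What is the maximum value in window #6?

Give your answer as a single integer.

Answer: 70

Derivation:
step 1: append 59 -> window=[59] (not full yet)
step 2: append 10 -> window=[59, 10] -> max=59
step 3: append 9 -> window=[10, 9] -> max=10
step 4: append 7 -> window=[9, 7] -> max=9
step 5: append 90 -> window=[7, 90] -> max=90
step 6: append 70 -> window=[90, 70] -> max=90
step 7: append 25 -> window=[70, 25] -> max=70
Window #6 max = 70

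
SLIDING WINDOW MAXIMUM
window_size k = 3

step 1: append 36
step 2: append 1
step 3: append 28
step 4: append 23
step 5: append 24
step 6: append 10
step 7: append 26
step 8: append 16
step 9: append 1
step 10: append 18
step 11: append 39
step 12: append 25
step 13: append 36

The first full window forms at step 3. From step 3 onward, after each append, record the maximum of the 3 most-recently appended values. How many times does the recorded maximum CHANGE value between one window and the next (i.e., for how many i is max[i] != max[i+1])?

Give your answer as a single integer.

Answer: 5

Derivation:
step 1: append 36 -> window=[36] (not full yet)
step 2: append 1 -> window=[36, 1] (not full yet)
step 3: append 28 -> window=[36, 1, 28] -> max=36
step 4: append 23 -> window=[1, 28, 23] -> max=28
step 5: append 24 -> window=[28, 23, 24] -> max=28
step 6: append 10 -> window=[23, 24, 10] -> max=24
step 7: append 26 -> window=[24, 10, 26] -> max=26
step 8: append 16 -> window=[10, 26, 16] -> max=26
step 9: append 1 -> window=[26, 16, 1] -> max=26
step 10: append 18 -> window=[16, 1, 18] -> max=18
step 11: append 39 -> window=[1, 18, 39] -> max=39
step 12: append 25 -> window=[18, 39, 25] -> max=39
step 13: append 36 -> window=[39, 25, 36] -> max=39
Recorded maximums: 36 28 28 24 26 26 26 18 39 39 39
Changes between consecutive maximums: 5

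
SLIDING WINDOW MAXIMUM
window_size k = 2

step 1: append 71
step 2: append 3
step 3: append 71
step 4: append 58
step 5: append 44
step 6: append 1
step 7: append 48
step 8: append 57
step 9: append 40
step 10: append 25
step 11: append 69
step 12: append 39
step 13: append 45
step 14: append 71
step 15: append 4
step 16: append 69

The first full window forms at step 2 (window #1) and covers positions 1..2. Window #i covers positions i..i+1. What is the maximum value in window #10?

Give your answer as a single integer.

step 1: append 71 -> window=[71] (not full yet)
step 2: append 3 -> window=[71, 3] -> max=71
step 3: append 71 -> window=[3, 71] -> max=71
step 4: append 58 -> window=[71, 58] -> max=71
step 5: append 44 -> window=[58, 44] -> max=58
step 6: append 1 -> window=[44, 1] -> max=44
step 7: append 48 -> window=[1, 48] -> max=48
step 8: append 57 -> window=[48, 57] -> max=57
step 9: append 40 -> window=[57, 40] -> max=57
step 10: append 25 -> window=[40, 25] -> max=40
step 11: append 69 -> window=[25, 69] -> max=69
Window #10 max = 69

Answer: 69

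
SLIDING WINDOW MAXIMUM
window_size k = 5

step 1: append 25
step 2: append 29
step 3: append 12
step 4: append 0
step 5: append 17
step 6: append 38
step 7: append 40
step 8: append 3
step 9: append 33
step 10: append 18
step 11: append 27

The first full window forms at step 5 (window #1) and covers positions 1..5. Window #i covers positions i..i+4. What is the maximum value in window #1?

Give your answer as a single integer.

step 1: append 25 -> window=[25] (not full yet)
step 2: append 29 -> window=[25, 29] (not full yet)
step 3: append 12 -> window=[25, 29, 12] (not full yet)
step 4: append 0 -> window=[25, 29, 12, 0] (not full yet)
step 5: append 17 -> window=[25, 29, 12, 0, 17] -> max=29
Window #1 max = 29

Answer: 29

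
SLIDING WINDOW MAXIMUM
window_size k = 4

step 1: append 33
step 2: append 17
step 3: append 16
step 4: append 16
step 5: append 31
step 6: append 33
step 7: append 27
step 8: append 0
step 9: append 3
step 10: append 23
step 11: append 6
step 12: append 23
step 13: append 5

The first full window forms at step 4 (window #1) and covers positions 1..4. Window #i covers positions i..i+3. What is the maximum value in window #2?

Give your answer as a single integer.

Answer: 31

Derivation:
step 1: append 33 -> window=[33] (not full yet)
step 2: append 17 -> window=[33, 17] (not full yet)
step 3: append 16 -> window=[33, 17, 16] (not full yet)
step 4: append 16 -> window=[33, 17, 16, 16] -> max=33
step 5: append 31 -> window=[17, 16, 16, 31] -> max=31
Window #2 max = 31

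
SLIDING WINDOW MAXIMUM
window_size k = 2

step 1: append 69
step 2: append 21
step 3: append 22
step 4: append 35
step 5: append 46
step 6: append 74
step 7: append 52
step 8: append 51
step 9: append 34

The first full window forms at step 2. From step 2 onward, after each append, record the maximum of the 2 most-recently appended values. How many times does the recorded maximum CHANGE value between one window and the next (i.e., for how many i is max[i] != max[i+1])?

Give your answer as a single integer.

Answer: 6

Derivation:
step 1: append 69 -> window=[69] (not full yet)
step 2: append 21 -> window=[69, 21] -> max=69
step 3: append 22 -> window=[21, 22] -> max=22
step 4: append 35 -> window=[22, 35] -> max=35
step 5: append 46 -> window=[35, 46] -> max=46
step 6: append 74 -> window=[46, 74] -> max=74
step 7: append 52 -> window=[74, 52] -> max=74
step 8: append 51 -> window=[52, 51] -> max=52
step 9: append 34 -> window=[51, 34] -> max=51
Recorded maximums: 69 22 35 46 74 74 52 51
Changes between consecutive maximums: 6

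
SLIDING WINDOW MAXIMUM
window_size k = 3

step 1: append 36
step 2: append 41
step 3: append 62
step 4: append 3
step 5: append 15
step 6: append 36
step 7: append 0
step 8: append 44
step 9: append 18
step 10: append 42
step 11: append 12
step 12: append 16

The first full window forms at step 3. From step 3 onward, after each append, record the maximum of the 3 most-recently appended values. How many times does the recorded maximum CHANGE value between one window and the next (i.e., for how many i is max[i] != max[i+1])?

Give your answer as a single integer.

step 1: append 36 -> window=[36] (not full yet)
step 2: append 41 -> window=[36, 41] (not full yet)
step 3: append 62 -> window=[36, 41, 62] -> max=62
step 4: append 3 -> window=[41, 62, 3] -> max=62
step 5: append 15 -> window=[62, 3, 15] -> max=62
step 6: append 36 -> window=[3, 15, 36] -> max=36
step 7: append 0 -> window=[15, 36, 0] -> max=36
step 8: append 44 -> window=[36, 0, 44] -> max=44
step 9: append 18 -> window=[0, 44, 18] -> max=44
step 10: append 42 -> window=[44, 18, 42] -> max=44
step 11: append 12 -> window=[18, 42, 12] -> max=42
step 12: append 16 -> window=[42, 12, 16] -> max=42
Recorded maximums: 62 62 62 36 36 44 44 44 42 42
Changes between consecutive maximums: 3

Answer: 3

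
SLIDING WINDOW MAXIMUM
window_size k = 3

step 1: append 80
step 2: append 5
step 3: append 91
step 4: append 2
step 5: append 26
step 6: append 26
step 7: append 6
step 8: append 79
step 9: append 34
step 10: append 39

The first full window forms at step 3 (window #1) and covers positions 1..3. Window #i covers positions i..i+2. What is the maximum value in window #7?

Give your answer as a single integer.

Answer: 79

Derivation:
step 1: append 80 -> window=[80] (not full yet)
step 2: append 5 -> window=[80, 5] (not full yet)
step 3: append 91 -> window=[80, 5, 91] -> max=91
step 4: append 2 -> window=[5, 91, 2] -> max=91
step 5: append 26 -> window=[91, 2, 26] -> max=91
step 6: append 26 -> window=[2, 26, 26] -> max=26
step 7: append 6 -> window=[26, 26, 6] -> max=26
step 8: append 79 -> window=[26, 6, 79] -> max=79
step 9: append 34 -> window=[6, 79, 34] -> max=79
Window #7 max = 79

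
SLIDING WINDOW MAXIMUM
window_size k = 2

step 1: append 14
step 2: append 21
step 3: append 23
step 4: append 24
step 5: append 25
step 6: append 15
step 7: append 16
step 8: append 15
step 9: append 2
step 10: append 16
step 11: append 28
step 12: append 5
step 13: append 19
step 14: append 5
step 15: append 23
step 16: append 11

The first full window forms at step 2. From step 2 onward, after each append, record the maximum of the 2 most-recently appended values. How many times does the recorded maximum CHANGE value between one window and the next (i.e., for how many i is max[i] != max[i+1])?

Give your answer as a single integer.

step 1: append 14 -> window=[14] (not full yet)
step 2: append 21 -> window=[14, 21] -> max=21
step 3: append 23 -> window=[21, 23] -> max=23
step 4: append 24 -> window=[23, 24] -> max=24
step 5: append 25 -> window=[24, 25] -> max=25
step 6: append 15 -> window=[25, 15] -> max=25
step 7: append 16 -> window=[15, 16] -> max=16
step 8: append 15 -> window=[16, 15] -> max=16
step 9: append 2 -> window=[15, 2] -> max=15
step 10: append 16 -> window=[2, 16] -> max=16
step 11: append 28 -> window=[16, 28] -> max=28
step 12: append 5 -> window=[28, 5] -> max=28
step 13: append 19 -> window=[5, 19] -> max=19
step 14: append 5 -> window=[19, 5] -> max=19
step 15: append 23 -> window=[5, 23] -> max=23
step 16: append 11 -> window=[23, 11] -> max=23
Recorded maximums: 21 23 24 25 25 16 16 15 16 28 28 19 19 23 23
Changes between consecutive maximums: 9

Answer: 9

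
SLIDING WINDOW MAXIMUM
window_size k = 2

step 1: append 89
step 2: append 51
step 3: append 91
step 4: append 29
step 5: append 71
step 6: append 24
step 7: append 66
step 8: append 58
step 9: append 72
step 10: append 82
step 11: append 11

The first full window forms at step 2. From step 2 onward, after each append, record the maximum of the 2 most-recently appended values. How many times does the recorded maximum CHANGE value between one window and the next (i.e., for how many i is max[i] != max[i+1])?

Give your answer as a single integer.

step 1: append 89 -> window=[89] (not full yet)
step 2: append 51 -> window=[89, 51] -> max=89
step 3: append 91 -> window=[51, 91] -> max=91
step 4: append 29 -> window=[91, 29] -> max=91
step 5: append 71 -> window=[29, 71] -> max=71
step 6: append 24 -> window=[71, 24] -> max=71
step 7: append 66 -> window=[24, 66] -> max=66
step 8: append 58 -> window=[66, 58] -> max=66
step 9: append 72 -> window=[58, 72] -> max=72
step 10: append 82 -> window=[72, 82] -> max=82
step 11: append 11 -> window=[82, 11] -> max=82
Recorded maximums: 89 91 91 71 71 66 66 72 82 82
Changes between consecutive maximums: 5

Answer: 5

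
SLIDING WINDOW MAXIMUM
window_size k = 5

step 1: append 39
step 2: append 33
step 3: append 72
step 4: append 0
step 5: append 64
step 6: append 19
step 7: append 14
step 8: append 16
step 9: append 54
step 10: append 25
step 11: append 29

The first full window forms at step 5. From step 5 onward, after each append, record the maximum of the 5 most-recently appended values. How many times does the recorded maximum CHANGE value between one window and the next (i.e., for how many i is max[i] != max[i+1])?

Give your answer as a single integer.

step 1: append 39 -> window=[39] (not full yet)
step 2: append 33 -> window=[39, 33] (not full yet)
step 3: append 72 -> window=[39, 33, 72] (not full yet)
step 4: append 0 -> window=[39, 33, 72, 0] (not full yet)
step 5: append 64 -> window=[39, 33, 72, 0, 64] -> max=72
step 6: append 19 -> window=[33, 72, 0, 64, 19] -> max=72
step 7: append 14 -> window=[72, 0, 64, 19, 14] -> max=72
step 8: append 16 -> window=[0, 64, 19, 14, 16] -> max=64
step 9: append 54 -> window=[64, 19, 14, 16, 54] -> max=64
step 10: append 25 -> window=[19, 14, 16, 54, 25] -> max=54
step 11: append 29 -> window=[14, 16, 54, 25, 29] -> max=54
Recorded maximums: 72 72 72 64 64 54 54
Changes between consecutive maximums: 2

Answer: 2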